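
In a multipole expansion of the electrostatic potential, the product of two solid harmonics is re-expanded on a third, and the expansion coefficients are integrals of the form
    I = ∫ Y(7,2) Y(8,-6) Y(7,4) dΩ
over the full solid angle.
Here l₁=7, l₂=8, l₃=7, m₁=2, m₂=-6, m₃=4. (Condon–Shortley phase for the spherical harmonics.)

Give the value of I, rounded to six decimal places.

-0.077114

Rules hold: Σm=0, L=22 even, 1≤7≤15.
N = 15·17·15 = 3825
Δ = 8!·6!·8!/23! = 1/22086194130
Racah Σ t=1..7: t=1:−1/18289152000 t=2:+1/248832000 t=3:−1/24883200 t=4:+1/11943936 t=5:−1/24883200 t=6:+1/248832000 t=7:−1/18289152000 = 11/975421440
⇒ 3j(7 8 7; 0 0 0)² = 1750/289731, sgn -1
Racah Σ t=0..2: t=0:+1/6967296000 t=1:−1/1219276800 t=2:+1/2090188800 = -29/146313216000
⇒ 3j(7 8 7; 2 -6 4)² = 841/260015, sgn +1
4πI² = N·(3j₀)²·(3jₘ)² = 3153750/42204149
I = -1·√(0.0747261/4π) = -0.07711363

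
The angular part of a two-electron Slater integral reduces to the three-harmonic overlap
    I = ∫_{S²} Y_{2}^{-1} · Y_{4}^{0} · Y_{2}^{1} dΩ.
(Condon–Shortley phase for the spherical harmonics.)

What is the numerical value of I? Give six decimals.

m-sum 0 ✓  L=8 even ✓  2≤2≤6 ✓
Π(2lᵢ+1) = 5×9×5 = 225
triangle coeff Δ(2,4,2) = 1/630
Σ_t [2,2]: t=2:+1/16 = 1/16
(3j)²=2/35 [(2 4 2; 0 0 0)], sign=+1
Σ_t [3,3]: t=3:−1/36 = -1/36
(3j)²=8/315 [(2 4 2; -1 0 1)], sign=+1
⇒ 4πI² = 16/49
I = (+1)√(16/49/(4π)) = 0.16119702

0.161197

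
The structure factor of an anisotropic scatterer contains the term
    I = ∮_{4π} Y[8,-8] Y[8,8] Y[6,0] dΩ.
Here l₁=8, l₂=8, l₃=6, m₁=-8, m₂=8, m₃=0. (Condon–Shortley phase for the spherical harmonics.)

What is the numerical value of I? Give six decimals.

-0.093099

Rules hold: Σm=0, L=22 even, 0≤6≤16.
N = 17·17·13 = 3757
Δ = 10!·6!·6!/23! = 1/13742520792
Racah Σ t=2..8: t=2:+1/41803776000 t=3:−1/435456000 t=4:+1/39813120 t=5:−1/18662400 t=6:+1/39813120 t=7:−1/435456000 t=8:+1/41803776000 = -11/1393459200
⇒ 3j(8 8 6; 0 0 0)² = 600/96577, sgn -1
Racah Σ t=10..10: t=10:+1/1881169920000 = 1/1881169920000
⇒ 3j(8 8 6; -8 8 0)² = 104/22287, sgn +1
4πI² = N·(3j₀)²·(3jₘ)² = 20800/190969
I = -1·√(0.108918/4π) = -0.09309906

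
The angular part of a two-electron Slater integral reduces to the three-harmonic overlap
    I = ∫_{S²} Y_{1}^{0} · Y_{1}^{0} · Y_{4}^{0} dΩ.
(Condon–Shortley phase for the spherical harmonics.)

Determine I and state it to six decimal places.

0.000000

|1−1|≤4≤1+1 violated ⇒ I = 0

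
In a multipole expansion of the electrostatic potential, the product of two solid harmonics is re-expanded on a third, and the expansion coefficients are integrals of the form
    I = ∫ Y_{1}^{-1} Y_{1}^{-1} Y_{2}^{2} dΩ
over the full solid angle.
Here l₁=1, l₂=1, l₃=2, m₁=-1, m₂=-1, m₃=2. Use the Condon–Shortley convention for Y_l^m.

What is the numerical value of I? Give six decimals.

0.309019

m-sum 0 ✓  L=4 even ✓  0≤2≤2 ✓
Π(2lᵢ+1) = 3×3×5 = 45
triangle coeff Δ(1,1,2) = 1/30
Σ_t [0,0]: t=0:+1/1 = 1/1
(3j)²=2/15 [(1 1 2; 0 0 0)], sign=+1
Σ_t [0,0]: t=0:+1/4 = 1/4
(3j)²=1/5 [(1 1 2; -1 -1 2)], sign=+1
⇒ 4πI² = 6/5
I = (+1)√(6/5/(4π)) = 0.30901936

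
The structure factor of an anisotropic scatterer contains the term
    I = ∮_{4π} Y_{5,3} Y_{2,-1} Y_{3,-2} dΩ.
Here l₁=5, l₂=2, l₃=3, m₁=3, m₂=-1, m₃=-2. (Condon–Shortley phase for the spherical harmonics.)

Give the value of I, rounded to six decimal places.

-0.253584

m-sum 0 ✓  L=10 even ✓  3≤3≤7 ✓
Π(2lᵢ+1) = 11×5×7 = 385
triangle coeff Δ(5,2,3) = 1/2310
Σ_t [2,2]: t=2:+1/144 = 1/144
(3j)²=10/231 [(5 2 3; 0 0 0)], sign=-1
Σ_t [1,1]: t=1:−1/720 = -1/720
(3j)²=8/165 [(5 2 3; 3 -1 -2)], sign=+1
⇒ 4πI² = 80/99
I = (-1)√(80/99/(4π)) = -0.25358436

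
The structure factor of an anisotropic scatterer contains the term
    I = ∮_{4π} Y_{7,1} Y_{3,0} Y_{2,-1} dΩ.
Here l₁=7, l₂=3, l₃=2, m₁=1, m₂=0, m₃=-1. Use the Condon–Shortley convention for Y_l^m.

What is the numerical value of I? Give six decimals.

triangle: need 4≤l₃≤10, have 2; I=0

0.000000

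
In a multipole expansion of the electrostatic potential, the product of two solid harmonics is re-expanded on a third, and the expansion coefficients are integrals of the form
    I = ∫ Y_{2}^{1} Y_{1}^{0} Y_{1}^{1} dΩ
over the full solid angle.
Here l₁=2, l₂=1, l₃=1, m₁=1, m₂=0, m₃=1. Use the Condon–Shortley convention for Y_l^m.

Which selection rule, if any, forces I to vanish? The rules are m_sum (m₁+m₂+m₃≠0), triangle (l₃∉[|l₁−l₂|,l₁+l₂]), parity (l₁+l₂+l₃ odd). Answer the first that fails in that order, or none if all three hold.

Σmᵢ = 2  ✗
l₃∈[|l₁−l₂|,l₁+l₂]=[1,3], have l₃=1
Σlᵢ = 4 ⇒ even

m_sum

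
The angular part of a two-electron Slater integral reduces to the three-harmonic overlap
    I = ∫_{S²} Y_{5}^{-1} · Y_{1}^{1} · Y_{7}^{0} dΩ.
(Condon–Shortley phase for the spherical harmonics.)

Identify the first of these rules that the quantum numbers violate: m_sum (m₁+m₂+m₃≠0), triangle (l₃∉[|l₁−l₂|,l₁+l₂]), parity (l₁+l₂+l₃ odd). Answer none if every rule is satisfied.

Σmᵢ = 0  ✓
l₃∈[|l₁−l₂|,l₁+l₂]=[4,6], have l₃=7  ✗
Σlᵢ = 13 ⇒ odd

triangle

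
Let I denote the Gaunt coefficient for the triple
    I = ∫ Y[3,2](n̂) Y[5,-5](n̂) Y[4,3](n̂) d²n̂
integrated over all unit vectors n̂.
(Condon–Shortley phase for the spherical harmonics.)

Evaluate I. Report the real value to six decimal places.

-0.212007

Checks pass: Σm=0; 12 even; l₃=4∈[2,8].
(2·3+1)(2·5+1)(2·4+1) = 693
Δ: 4! 2! 6! / 13! → 1/180180
sum: t=1:−1/576 t=2:+1/144 t=3:−1/576 = 1/288
3j²(3 5 4; 0 0 0) = Δ·Π!·Σ² = 20/1001  (sign +1)
sum: t=0:+1/17280 = 1/17280
3j²(3 5 4; 2 -5 3) = Δ·Π!·Σ² = 35/858  (sign -1)
combine: 4πI² = 693·20/1001·35/858 = 1050/1859
take √, sign -1: I = -0.21200691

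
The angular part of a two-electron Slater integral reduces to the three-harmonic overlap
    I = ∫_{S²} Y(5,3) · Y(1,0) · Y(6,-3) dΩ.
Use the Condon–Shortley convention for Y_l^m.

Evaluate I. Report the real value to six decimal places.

-0.212310

m-sum 0 ✓  L=12 even ✓  4≤6≤6 ✓
Π(2lᵢ+1) = 11×3×13 = 429
triangle coeff Δ(5,1,6) = 1/858
Σ_t [0,0]: t=0:+1/14400 = 1/14400
(3j)²=6/143 [(5 1 6; 0 0 0)], sign=+1
Σ_t [0,0]: t=0:+1/80640 = 1/80640
(3j)²=9/286 [(5 1 6; 3 0 -3)], sign=-1
⇒ 4πI² = 81/143
I = (-1)√(81/143/(4π)) = -0.21230956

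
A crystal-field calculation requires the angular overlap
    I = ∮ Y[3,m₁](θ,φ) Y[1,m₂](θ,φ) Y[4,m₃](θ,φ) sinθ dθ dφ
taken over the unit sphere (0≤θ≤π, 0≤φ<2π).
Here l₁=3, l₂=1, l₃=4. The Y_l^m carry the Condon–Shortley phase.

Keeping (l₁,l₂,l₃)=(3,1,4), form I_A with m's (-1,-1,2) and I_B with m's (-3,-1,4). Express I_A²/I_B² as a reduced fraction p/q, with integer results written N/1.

15/28

l's match ⇒ only the (l;m) 3-j factors differ between A and B.
A: triangle coeff Δ(3,1,4) = 1/252; Σ_t [0,0]: t=0:+1/96 = 1/96; (3j)²=5/84 [(3 1 4; -1 -1 2)], sign=+1
B: triangle coeff Δ(3,1,4) = 1/252; Σ_t [0,0]: t=0:+1/1440 = 1/1440; (3j)²=1/9 [(3 1 4; -3 -1 4)], sign=+1
I_A²/I_B² = (5/84)/(1/9) = 15/28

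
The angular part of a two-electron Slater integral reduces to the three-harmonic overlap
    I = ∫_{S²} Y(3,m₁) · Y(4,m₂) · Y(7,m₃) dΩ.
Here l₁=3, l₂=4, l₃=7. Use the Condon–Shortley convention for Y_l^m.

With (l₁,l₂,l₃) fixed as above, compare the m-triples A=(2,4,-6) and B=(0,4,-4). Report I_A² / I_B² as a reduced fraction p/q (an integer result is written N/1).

l's match ⇒ only the (l;m) 3-j factors differ between A and B.
A: triangle coeff Δ(3,4,7) = 1/45045; Σ_t [0,0]: t=0:+1/4838400 = 1/4838400; (3j)²=1/35 [(3 4 7; 2 4 -6)], sign=-1
B: triangle coeff Δ(3,4,7) = 1/45045; Σ_t [0,0]: t=0:+1/1451520 = 1/1451520; (3j)²=1/273 [(3 4 7; 0 4 -4)], sign=-1
I_A²/I_B² = (1/35)/(1/273) = 39/5

39/5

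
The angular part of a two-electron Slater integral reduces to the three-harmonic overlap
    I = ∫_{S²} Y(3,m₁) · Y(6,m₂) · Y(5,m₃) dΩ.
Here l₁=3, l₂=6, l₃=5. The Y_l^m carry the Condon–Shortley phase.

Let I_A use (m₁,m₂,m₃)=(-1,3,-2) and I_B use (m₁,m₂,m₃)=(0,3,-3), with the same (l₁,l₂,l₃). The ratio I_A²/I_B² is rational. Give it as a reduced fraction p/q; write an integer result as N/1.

18/1

Shared (l₁,l₂,l₃)=(3,6,5): N and (l;000)² cancel in I_A²/I_B².
A: Δ = 4!·2!·8!/15! = 1/675675; Racah Σ t=2..4: t=2:+1/40320 t=3:−1/8640 t=4:+1/34560 = -1/16128; ⇒ 3j(3 6 5; -1 3 -2)² = 18/1001, sgn +1
B: Δ = 4!·2!·8!/15! = 1/675675; Racah Σ t=1..3: t=1:−1/483840 t=2:+1/20160 t=3:−1/17280 = -1/96768; ⇒ 3j(3 6 5; 0 3 -3)² = 1/1001, sgn -1
I_A²/I_B² = (18/1001)/(1/1001) = 18/1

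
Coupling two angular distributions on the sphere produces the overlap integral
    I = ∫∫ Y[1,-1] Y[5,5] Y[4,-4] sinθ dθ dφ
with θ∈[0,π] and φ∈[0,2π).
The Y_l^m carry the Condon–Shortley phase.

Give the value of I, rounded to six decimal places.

-0.329416

Checks pass: Σm=0; 10 even; l₃=4∈[4,6].
(2·1+1)(2·5+1)(2·4+1) = 297
Δ: 2! 0! 8! / 11! → 1/495
sum: t=1:−1/576 = -1/576
3j²(1 5 4; 0 0 0) = Δ·Π!·Σ² = 5/99  (sign -1)
sum: t=2:+1/80640 = 1/80640
3j²(1 5 4; -1 5 -4) = Δ·Π!·Σ² = 1/11  (sign +1)
combine: 4πI² = 297·5/99·1/11 = 15/11
take √, sign -1: I = -0.32941575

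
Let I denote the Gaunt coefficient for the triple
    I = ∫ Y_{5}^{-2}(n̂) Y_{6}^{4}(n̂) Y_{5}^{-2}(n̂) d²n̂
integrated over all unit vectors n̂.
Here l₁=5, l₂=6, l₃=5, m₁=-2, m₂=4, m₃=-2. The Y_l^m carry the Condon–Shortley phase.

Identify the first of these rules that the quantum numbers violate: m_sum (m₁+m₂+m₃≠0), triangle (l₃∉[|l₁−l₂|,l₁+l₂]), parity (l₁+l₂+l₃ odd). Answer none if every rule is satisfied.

none

Σmᵢ = 0  ✓
l₃∈[|l₁−l₂|,l₁+l₂]=[1,11], have l₃=5  ✓
Σlᵢ = 16 ⇒ even  ✓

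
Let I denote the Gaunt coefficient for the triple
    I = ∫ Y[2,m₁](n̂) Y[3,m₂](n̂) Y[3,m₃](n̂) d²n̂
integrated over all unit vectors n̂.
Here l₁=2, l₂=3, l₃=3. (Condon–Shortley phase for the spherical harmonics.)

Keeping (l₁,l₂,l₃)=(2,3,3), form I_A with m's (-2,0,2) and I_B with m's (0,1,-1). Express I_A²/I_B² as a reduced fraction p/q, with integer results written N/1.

20/9

l's match ⇒ only the (l;m) 3-j factors differ between A and B.
A: triangle coeff Δ(2,3,3) = 1/3780; Σ_t [2,2]: t=2:+1/24 = 1/24; (3j)²=1/21 [(2 3 3; -2 0 2)], sign=-1
B: triangle coeff Δ(2,3,3) = 1/3780; Σ_t [0,2]: t=0:+1/96 t=1:−1/6 t=2:+1/16 = -3/32; (3j)²=3/140 [(2 3 3; 0 1 -1)], sign=-1
I_A²/I_B² = (1/21)/(3/140) = 20/9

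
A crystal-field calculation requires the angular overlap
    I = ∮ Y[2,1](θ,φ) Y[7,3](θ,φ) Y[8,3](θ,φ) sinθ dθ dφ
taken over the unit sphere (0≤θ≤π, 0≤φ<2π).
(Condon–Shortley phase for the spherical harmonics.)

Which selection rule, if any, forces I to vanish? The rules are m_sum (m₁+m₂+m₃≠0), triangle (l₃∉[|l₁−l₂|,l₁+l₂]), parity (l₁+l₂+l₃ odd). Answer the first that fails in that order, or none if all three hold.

m_sum

m₁+m₂+m₃ = 1 + 3 + 3 = 7  ✗
triangle: |2−7|=5 ≤ l₃=8 ≤ 2+7=9
parity: l₁+l₂+l₃ = 17 is odd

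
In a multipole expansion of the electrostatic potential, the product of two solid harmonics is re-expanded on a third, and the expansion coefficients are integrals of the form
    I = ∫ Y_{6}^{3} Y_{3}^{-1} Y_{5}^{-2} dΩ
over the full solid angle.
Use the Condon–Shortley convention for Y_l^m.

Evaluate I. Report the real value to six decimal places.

-0.152880

Checks pass: Σm=0; 14 even; l₃=5∈[3,9].
(2·6+1)(2·3+1)(2·5+1) = 1001
Δ: 4! 8! 2! / 15! → 1/675675
sum: t=1:−1/8640 t=2:+1/2304 t=3:−1/8640 = 7/34560
3j²(6 3 5; 0 0 0) = Δ·Π!·Σ² = 7/429  (sign -1)
sum: t=0:+1/34560 t=1:−1/8640 t=2:+1/40320 = -1/16128
3j²(6 3 5; 3 -1 -2) = Δ·Π!·Σ² = 18/1001  (sign +1)
combine: 4πI² = 1001·7/429·18/1001 = 42/143
take √, sign -1: I = -0.15288036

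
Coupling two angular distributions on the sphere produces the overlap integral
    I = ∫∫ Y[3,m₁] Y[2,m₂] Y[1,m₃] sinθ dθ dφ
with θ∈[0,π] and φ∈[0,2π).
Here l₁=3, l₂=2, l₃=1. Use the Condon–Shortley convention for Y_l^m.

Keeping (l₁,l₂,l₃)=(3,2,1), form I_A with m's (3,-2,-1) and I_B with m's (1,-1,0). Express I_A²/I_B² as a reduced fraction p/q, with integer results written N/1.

15/8

Shared (l₁,l₂,l₃)=(3,2,1): N and (l;000)² cancel in I_A²/I_B².
A: Δ = 4!·2!·0!/7! = 1/105; Racah Σ t=0..0: t=0:+1/48 = 1/48; ⇒ 3j(3 2 1; 3 -2 -1)² = 1/7, sgn +1
B: Δ = 4!·2!·0!/7! = 1/105; Racah Σ t=1..1: t=1:−1/6 = -1/6; ⇒ 3j(3 2 1; 1 -1 0)² = 8/105, sgn +1
I_A²/I_B² = (1/7)/(8/105) = 15/8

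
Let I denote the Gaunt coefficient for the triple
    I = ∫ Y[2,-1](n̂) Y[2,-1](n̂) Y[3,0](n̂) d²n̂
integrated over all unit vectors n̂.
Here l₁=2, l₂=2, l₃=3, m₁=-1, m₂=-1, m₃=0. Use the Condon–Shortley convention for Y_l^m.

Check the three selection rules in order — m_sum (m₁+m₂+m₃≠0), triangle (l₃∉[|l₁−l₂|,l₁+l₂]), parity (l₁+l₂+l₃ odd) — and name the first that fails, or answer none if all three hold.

azimuthal sum: -1 − 1 + 0 = -2  ✗
0 ≤ 3 ≤ 4 (triangle on l)
L = 2 + 2 + 3 = 7 (odd)

m_sum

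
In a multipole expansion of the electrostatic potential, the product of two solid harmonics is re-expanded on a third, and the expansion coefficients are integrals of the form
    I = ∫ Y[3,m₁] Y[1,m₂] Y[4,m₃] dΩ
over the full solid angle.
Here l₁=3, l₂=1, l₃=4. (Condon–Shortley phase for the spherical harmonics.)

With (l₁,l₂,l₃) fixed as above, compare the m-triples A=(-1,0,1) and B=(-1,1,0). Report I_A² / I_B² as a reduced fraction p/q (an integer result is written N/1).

5/2

Shared (l₁,l₂,l₃)=(3,1,4): N and (l;000)² cancel in I_A²/I_B².
A: Δ = 0!·6!·2!/9! = 1/252; Racah Σ t=0..0: t=0:+1/48 = 1/48; ⇒ 3j(3 1 4; -1 0 1)² = 5/84, sgn -1
B: Δ = 0!·6!·2!/9! = 1/252; Racah Σ t=0..0: t=0:+1/96 = 1/96; ⇒ 3j(3 1 4; -1 1 0)² = 1/42, sgn +1
I_A²/I_B² = (5/84)/(1/42) = 5/2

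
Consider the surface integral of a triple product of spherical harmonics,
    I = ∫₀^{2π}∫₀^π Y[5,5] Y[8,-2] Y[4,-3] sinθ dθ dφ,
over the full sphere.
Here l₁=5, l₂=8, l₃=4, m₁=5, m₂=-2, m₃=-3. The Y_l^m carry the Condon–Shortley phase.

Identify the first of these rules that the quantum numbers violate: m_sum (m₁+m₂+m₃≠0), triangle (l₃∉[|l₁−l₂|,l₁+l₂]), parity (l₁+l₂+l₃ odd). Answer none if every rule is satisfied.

m₁+m₂+m₃ = 5 − 2 − 3 = 0  ✓
triangle: |5−8|=3 ≤ l₃=4 ≤ 5+8=13  ✓
parity: l₁+l₂+l₃ = 17 is odd  ✗

parity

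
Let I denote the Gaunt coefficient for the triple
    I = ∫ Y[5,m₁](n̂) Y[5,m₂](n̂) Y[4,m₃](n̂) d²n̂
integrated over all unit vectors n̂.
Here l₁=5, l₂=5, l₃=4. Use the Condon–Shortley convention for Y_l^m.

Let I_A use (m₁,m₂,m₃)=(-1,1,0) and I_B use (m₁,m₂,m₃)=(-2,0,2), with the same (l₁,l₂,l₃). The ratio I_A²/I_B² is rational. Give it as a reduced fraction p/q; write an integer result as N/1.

16/21

l's match ⇒ only the (l;m) 3-j factors differ between A and B.
A: triangle coeff Δ(5,5,4) = 1/3153150; Σ_t [2,6]: t=2:+1/27648 t=3:−1/1296 t=4:+1/768 t=5:−1/4320 t=6:+1/414720 = 7/20736; (3j)²=8/1287 [(5 5 4; -1 1 0)], sign=+1
B: triangle coeff Δ(5,5,4) = 1/3153150; Σ_t [3,5]: t=3:−1/3456 t=4:+1/1728 t=5:−1/11520 = 7/34560; (3j)²=7/858 [(5 5 4; -2 0 2)], sign=+1
I_A²/I_B² = (8/1287)/(7/858) = 16/21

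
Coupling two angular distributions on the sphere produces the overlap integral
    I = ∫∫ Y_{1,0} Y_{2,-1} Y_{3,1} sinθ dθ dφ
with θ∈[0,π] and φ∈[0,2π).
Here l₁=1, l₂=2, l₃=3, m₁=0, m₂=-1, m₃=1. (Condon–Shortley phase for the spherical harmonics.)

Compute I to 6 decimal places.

Checks pass: Σm=0; 6 even; l₃=3∈[1,3].
(2·1+1)(2·2+1)(2·3+1) = 105
Δ: 0! 2! 4! / 7! → 1/105
sum: t=0:+1/4 = 1/4
3j²(1 2 3; 0 0 0) = Δ·Π!·Σ² = 3/35  (sign -1)
sum: t=0:+1/6 = 1/6
3j²(1 2 3; 0 -1 1) = Δ·Π!·Σ² = 8/105  (sign +1)
combine: 4πI² = 105·3/35·8/105 = 24/35
take √, sign -1: I = -0.23359668

-0.233597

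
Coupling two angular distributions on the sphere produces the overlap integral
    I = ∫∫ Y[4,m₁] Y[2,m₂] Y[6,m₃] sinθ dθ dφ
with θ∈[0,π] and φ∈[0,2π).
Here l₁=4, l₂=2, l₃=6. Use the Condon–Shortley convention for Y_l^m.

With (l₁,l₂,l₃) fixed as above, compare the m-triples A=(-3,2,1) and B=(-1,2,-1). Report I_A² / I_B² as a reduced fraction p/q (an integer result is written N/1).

l's match ⇒ only the (l;m) 3-j factors differ between A and B.
A: triangle coeff Δ(4,2,6) = 1/6435; Σ_t [0,0]: t=0:+1/120960 = 1/120960; (3j)²=1/1287 [(4 2 6; -3 2 1)], sign=-1
B: triangle coeff Δ(4,2,6) = 1/6435; Σ_t [0,0]: t=0:+1/17280 = 1/17280; (3j)²=7/1287 [(4 2 6; -1 2 -1)], sign=-1
I_A²/I_B² = (1/1287)/(7/1287) = 1/7

1/7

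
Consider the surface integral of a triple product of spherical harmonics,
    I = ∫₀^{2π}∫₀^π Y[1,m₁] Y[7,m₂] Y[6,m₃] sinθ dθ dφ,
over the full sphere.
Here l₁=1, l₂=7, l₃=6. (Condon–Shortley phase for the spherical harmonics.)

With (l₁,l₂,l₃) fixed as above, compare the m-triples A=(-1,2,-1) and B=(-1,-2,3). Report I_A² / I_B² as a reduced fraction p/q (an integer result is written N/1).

Shared (l₁,l₂,l₃)=(1,7,6): N and (l;000)² cancel in I_A²/I_B².
A: Δ = 2!·0!·12!/15! = 1/1365; Racah Σ t=2..2: t=2:+1/1209600 = 1/1209600; ⇒ 3j(1 7 6; -1 2 -1)² = 12/455, sgn -1
B: Δ = 2!·0!·12!/15! = 1/1365; Racah Σ t=2..2: t=2:+1/4354560 = 1/4354560; ⇒ 3j(1 7 6; -1 -2 3)² = 2/273, sgn -1
I_A²/I_B² = (12/455)/(2/273) = 18/5

18/5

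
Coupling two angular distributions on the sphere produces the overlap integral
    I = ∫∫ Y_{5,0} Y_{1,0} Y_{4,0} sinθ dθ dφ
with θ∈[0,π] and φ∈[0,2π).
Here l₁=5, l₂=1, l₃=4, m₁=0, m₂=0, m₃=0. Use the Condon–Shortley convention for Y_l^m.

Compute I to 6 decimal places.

Checks pass: Σm=0; 10 even; l₃=4∈[4,6].
(2·5+1)(2·1+1)(2·4+1) = 297
Δ: 2! 8! 0! / 11! → 1/495
sum: t=1:−1/576 = -1/576
3j²(5 1 4; 0 0 0) = Δ·Π!·Σ² = 5/99  (sign -1)
(m-triple is (0,0,0) — same symbol as above.)
combine: 4πI² = 297·5/99·5/99 = 25/33
take √, sign +1: I = 0.24553200

0.245532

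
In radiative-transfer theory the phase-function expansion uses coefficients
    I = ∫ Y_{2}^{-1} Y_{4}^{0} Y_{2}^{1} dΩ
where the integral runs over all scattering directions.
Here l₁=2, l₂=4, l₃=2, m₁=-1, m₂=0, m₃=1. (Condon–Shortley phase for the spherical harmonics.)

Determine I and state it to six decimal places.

0.161197

m-sum 0 ✓  L=8 even ✓  2≤2≤6 ✓
Π(2lᵢ+1) = 5×9×5 = 225
triangle coeff Δ(2,4,2) = 1/630
Σ_t [2,2]: t=2:+1/16 = 1/16
(3j)²=2/35 [(2 4 2; 0 0 0)], sign=+1
Σ_t [3,3]: t=3:−1/36 = -1/36
(3j)²=8/315 [(2 4 2; -1 0 1)], sign=+1
⇒ 4πI² = 16/49
I = (+1)√(16/49/(4π)) = 0.16119702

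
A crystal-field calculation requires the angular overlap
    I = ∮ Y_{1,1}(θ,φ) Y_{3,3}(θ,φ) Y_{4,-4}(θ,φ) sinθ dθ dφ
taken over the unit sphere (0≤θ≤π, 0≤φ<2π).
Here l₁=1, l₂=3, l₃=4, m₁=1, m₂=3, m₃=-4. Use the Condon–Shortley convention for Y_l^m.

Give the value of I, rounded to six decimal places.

Rules hold: Σm=0, L=8 even, 2≤4≤4.
N = 3·7·9 = 189
Δ = 0!·2!·6!/9! = 1/252
Racah Σ t=0..0: t=0:+1/36 = 1/36
⇒ 3j(1 3 4; 0 0 0)² = 4/63, sgn +1
Racah Σ t=0..0: t=0:+1/1440 = 1/1440
⇒ 3j(1 3 4; 1 3 -4)² = 1/9, sgn +1
4πI² = N·(3j₀)²·(3jₘ)² = 4/3
I = +1·√(1.33333/4π) = 0.32573501

0.325735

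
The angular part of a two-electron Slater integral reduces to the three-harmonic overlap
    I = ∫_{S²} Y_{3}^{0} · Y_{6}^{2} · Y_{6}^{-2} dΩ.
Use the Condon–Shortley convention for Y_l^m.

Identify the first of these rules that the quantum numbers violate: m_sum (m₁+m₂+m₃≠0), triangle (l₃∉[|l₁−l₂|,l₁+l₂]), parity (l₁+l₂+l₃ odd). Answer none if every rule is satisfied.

Σmᵢ = 0  ✓
l₃∈[|l₁−l₂|,l₁+l₂]=[3,9], have l₃=6  ✓
Σlᵢ = 15 ⇒ odd  ✗

parity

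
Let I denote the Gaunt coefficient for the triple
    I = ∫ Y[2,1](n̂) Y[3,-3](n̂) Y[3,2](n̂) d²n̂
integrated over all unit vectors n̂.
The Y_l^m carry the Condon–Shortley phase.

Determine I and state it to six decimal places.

-0.210261

Rules hold: Σm=0, L=8 even, 1≤3≤5.
N = 5·7·7 = 245
Δ = 2!·2!·4!/9! = 1/3780
Racah Σ t=0..2: t=0:+1/24 t=1:−1/4 t=2:+1/24 = -1/6
⇒ 3j(2 3 3; 0 0 0)² = 4/105, sgn +1
Racah Σ t=0..0: t=0:+1/48 = 1/48
⇒ 3j(2 3 3; 1 -3 2)² = 5/84, sgn -1
4πI² = N·(3j₀)²·(3jₘ)² = 5/9
I = -1·√(0.555556/4π) = -0.21026104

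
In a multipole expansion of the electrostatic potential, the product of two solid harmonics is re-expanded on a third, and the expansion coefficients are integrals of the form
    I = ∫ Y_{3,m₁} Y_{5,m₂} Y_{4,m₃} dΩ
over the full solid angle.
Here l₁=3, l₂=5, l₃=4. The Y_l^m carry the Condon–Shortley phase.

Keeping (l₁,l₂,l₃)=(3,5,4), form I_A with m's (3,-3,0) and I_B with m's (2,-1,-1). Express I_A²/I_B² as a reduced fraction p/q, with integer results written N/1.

Same 3,5,4: normalisation and zero-m 3j drop out of the ratio.
A: Δ: 4! 2! 6! / 13! → 1/180180; sum: t=0:+1/2304 = 1/2304; 3j²(3 5 4; 3 -3 0) = Δ·Π!·Σ² = 5/143  (sign +1)
B: Δ: 4! 2! 6! / 13! → 1/180180; sum: t=0:+1/1152 t=1:−1/432 = -5/3456; 3j²(3 5 4; 2 -1 -1) = Δ·Π!·Σ² = 625/36036  (sign +1)
I_A²/I_B² = (5/143)/(625/36036) = 252/125

252/125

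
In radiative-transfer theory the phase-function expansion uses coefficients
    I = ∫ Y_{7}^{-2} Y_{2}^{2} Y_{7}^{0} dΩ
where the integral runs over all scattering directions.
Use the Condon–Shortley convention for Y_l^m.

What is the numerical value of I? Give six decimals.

Checks pass: Σm=0; 16 even; l₃=7∈[5,9].
(2·7+1)(2·2+1)(2·7+1) = 1125
Δ: 2! 12! 2! / 17! → 1/185640
sum: t=0:+1/2419200 t=1:−1/518400 t=2:+1/2419200 = -1/907200
3j²(7 2 7; 0 0 0) = Δ·Π!·Σ² = 56/3315  (sign +1)
sum: t=2:+1/2419200 = 1/2419200
3j²(7 2 7; -2 2 0) = Δ·Π!·Σ² = 27/1105  (sign -1)
combine: 4πI² = 1125·56/3315·27/1105 = 22680/48841
take √, sign -1: I = -0.19223140

-0.192231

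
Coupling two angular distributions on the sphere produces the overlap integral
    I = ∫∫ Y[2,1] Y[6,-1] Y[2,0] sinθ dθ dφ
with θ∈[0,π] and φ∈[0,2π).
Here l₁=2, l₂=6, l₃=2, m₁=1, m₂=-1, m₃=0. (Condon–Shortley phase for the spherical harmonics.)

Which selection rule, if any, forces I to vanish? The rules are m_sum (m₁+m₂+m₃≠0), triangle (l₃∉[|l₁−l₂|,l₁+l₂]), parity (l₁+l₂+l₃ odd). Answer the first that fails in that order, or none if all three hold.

Σmᵢ = 0  ✓
l₃∈[|l₁−l₂|,l₁+l₂]=[4,8], have l₃=2  ✗
Σlᵢ = 10 ⇒ even

triangle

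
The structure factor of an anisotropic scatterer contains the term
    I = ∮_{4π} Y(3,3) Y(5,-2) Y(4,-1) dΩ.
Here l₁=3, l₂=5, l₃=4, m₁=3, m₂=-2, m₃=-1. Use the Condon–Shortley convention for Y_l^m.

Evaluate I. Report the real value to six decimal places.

-0.179179

m-sum 0 ✓  L=12 even ✓  2≤4≤8 ✓
Π(2lᵢ+1) = 7×11×9 = 693
triangle coeff Δ(3,5,4) = 1/180180
Σ_t [1,3]: t=1:−1/576 t=2:+1/144 t=3:−1/576 = 1/288
(3j)²=20/1001 [(3 5 4; 0 0 0)], sign=+1
Σ_t [0,0]: t=0:+1/1728 = 1/1728
(3j)²=25/858 [(3 5 4; 3 -2 -1)], sign=-1
⇒ 4πI² = 750/1859
I = (-1)√(750/1859/(4π)) = -0.17917854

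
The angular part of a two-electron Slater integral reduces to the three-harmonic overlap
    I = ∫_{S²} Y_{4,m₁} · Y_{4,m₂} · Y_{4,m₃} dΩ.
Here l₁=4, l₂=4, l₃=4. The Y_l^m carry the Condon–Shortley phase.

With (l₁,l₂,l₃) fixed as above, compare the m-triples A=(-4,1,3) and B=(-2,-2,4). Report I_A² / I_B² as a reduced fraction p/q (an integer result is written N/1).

7/9

l's match ⇒ only the (l;m) 3-j factors differ between A and B.
A: triangle coeff Δ(4,4,4) = 1/450450; Σ_t [4,4]: t=4:+1/3456 = 1/3456; (3j)²=35/1287 [(4 4 4; -4 1 3)], sign=-1
B: triangle coeff Δ(4,4,4) = 1/450450; Σ_t [2,2]: t=2:+1/2304 = 1/2304; (3j)²=5/143 [(4 4 4; -2 -2 4)], sign=+1
I_A²/I_B² = (35/1287)/(5/143) = 7/9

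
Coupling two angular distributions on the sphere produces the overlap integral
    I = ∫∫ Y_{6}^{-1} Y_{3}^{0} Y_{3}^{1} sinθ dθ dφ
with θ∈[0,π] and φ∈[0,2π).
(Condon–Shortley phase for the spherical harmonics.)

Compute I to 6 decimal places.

-0.221775

Rules hold: Σm=0, L=12 even, 3≤3≤9.
N = 13·7·7 = 637
Δ = 6!·6!·0!/13! = 1/12012
Racah Σ t=3..3: t=3:−1/1296 = -1/1296
⇒ 3j(6 3 3; 0 0 0)² = 100/3003, sgn +1
Racah Σ t=3..3: t=3:−1/1728 = -1/1728
⇒ 3j(6 3 3; -1 0 1)² = 25/858, sgn -1
4πI² = N·(3j₀)²·(3jₘ)² = 8750/14157
I = -1·√(0.618069/4π) = -0.22177545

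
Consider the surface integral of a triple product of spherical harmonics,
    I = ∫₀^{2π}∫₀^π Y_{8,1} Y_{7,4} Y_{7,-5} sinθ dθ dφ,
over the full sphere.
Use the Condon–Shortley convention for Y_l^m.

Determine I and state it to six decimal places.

0.054928

Rules hold: Σm=0, L=22 even, 1≤7≤15.
N = 17·15·15 = 3825
Δ = 8!·8!·6!/23! = 1/22086194130
Racah Σ t=1..7: t=1:−1/18289152000 t=2:+1/248832000 t=3:−1/24883200 t=4:+1/11943936 t=5:−1/24883200 t=6:+1/248832000 t=7:−1/18289152000 = 11/975421440
⇒ 3j(8 7 7; 0 0 0)² = 1750/289731, sgn -1
Racah Σ t=5..7: t=5:−1/746496000 t=6:+1/870912000 t=7:−1/9754214400 = -43/146313216000
⇒ 3j(8 7 7; 1 4 -5)² = 5547/3380195, sgn -1
4πI² = N·(3j₀)²·(3jₘ)² = 20801250/548653937
I = +1·√(0.0379132/4π) = 0.05492759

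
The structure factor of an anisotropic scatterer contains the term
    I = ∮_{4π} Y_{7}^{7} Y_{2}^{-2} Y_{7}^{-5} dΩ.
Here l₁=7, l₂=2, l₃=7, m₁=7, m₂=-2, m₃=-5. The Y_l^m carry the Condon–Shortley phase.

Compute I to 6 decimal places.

0.066694

m-sum 0 ✓  L=16 even ✓  5≤7≤9 ✓
Π(2lᵢ+1) = 15×5×15 = 1125
triangle coeff Δ(7,2,7) = 1/185640
Σ_t [0,2]: t=0:+1/2419200 t=1:−1/518400 t=2:+1/2419200 = -1/907200
(3j)²=56/3315 [(7 2 7; 0 0 0)], sign=+1
Σ_t [0,0]: t=0:+1/1916006400 = 1/1916006400
(3j)²=1/340 [(7 2 7; 7 -2 -5)], sign=+1
⇒ 4πI² = 210/3757
I = (+1)√(210/3757/(4π)) = 0.06669359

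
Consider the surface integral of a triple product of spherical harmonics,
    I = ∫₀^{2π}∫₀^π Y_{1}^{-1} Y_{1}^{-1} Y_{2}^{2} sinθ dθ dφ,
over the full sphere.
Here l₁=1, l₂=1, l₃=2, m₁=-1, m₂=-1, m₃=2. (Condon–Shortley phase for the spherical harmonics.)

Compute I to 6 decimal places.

0.309019

Rules hold: Σm=0, L=4 even, 0≤2≤2.
N = 3·3·5 = 45
Δ = 0!·2!·2!/5! = 1/30
Racah Σ t=0..0: t=0:+1/1 = 1/1
⇒ 3j(1 1 2; 0 0 0)² = 2/15, sgn +1
Racah Σ t=0..0: t=0:+1/4 = 1/4
⇒ 3j(1 1 2; -1 -1 2)² = 1/5, sgn +1
4πI² = N·(3j₀)²·(3jₘ)² = 6/5
I = +1·√(1.2/4π) = 0.30901936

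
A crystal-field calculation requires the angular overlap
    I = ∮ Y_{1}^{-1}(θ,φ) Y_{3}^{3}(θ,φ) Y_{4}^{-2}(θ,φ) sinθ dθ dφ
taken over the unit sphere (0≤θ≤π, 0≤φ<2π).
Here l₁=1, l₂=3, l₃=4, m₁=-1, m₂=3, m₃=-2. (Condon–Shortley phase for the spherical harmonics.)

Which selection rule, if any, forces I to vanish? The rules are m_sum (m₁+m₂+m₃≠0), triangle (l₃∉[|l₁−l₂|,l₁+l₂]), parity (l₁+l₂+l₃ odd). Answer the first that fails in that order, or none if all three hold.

azimuthal sum: -1 + 3 − 2 = 0  ✓
2 ≤ 4 ≤ 4 (triangle on l)  ✓
L = 1 + 3 + 4 = 8 (even)  ✓

none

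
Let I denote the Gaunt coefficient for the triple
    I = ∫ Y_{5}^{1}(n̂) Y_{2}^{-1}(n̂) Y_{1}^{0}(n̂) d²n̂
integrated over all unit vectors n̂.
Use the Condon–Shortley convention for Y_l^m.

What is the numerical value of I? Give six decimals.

0.000000

l₃=1 ∉ [3,7] — triangle fails ⇒ I = 0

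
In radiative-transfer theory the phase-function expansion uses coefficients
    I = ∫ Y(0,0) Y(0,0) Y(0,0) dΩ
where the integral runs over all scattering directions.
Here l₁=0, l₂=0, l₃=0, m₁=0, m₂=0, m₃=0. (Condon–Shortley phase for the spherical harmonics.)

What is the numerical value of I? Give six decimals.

0.282095

Checks pass: Σm=0; 0 even; l₃=0∈[0,0].
(2·0+1)(2·0+1)(2·0+1) = 1
Δ: 0! 0! 0! / 1! → 1/1
sum: t=0:+1/1 = 1/1
3j²(0 0 0; 0 0 0) = Δ·Π!·Σ² = 1/1  (sign +1)
(m-triple is (0,0,0) — same symbol as above.)
combine: 4πI² = 1·1·1 = 1/1
take √, sign +1: I = 0.28209479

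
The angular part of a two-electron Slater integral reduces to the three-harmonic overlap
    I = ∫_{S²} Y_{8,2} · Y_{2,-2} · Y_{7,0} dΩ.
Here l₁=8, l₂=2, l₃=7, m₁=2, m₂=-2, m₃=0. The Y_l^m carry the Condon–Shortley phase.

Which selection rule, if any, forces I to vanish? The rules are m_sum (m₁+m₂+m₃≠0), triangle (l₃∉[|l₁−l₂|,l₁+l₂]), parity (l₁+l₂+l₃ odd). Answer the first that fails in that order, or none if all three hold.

parity

Σmᵢ = 0  ✓
l₃∈[|l₁−l₂|,l₁+l₂]=[6,10], have l₃=7  ✓
Σlᵢ = 17 ⇒ odd  ✗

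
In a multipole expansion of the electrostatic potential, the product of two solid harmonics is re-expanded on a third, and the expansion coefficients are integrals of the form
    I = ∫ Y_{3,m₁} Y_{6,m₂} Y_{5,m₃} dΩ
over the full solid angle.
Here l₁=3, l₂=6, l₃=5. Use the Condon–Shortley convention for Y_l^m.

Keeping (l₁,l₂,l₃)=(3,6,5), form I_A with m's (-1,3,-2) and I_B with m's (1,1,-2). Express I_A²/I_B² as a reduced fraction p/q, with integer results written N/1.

18/5

Shared (l₁,l₂,l₃)=(3,6,5): N and (l;000)² cancel in I_A²/I_B².
A: Δ = 4!·2!·8!/15! = 1/675675; Racah Σ t=2..4: t=2:+1/40320 t=3:−1/8640 t=4:+1/34560 = -1/16128; ⇒ 3j(3 6 5; -1 3 -2)² = 18/1001, sgn +1
B: Δ = 4!·2!·8!/15! = 1/675675; Racah Σ t=0..2: t=0:+1/241920 t=1:−1/8640 t=2:+1/5760 = 1/16128; ⇒ 3j(3 6 5; 1 1 -2)² = 5/1001, sgn -1
I_A²/I_B² = (18/1001)/(5/1001) = 18/5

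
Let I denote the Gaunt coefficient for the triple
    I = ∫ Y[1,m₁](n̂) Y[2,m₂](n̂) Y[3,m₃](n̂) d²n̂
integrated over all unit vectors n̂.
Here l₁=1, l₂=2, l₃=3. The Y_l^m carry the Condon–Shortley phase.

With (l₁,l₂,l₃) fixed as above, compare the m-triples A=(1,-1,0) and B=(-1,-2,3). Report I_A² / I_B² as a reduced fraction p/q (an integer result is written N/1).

1/5

Shared (l₁,l₂,l₃)=(1,2,3): N and (l;000)² cancel in I_A²/I_B².
A: Δ = 0!·2!·4!/7! = 1/105; Racah Σ t=0..0: t=0:+1/12 = 1/12; ⇒ 3j(1 2 3; 1 -1 0)² = 1/35, sgn -1
B: Δ = 0!·2!·4!/7! = 1/105; Racah Σ t=0..0: t=0:+1/48 = 1/48; ⇒ 3j(1 2 3; -1 -2 3)² = 1/7, sgn +1
I_A²/I_B² = (1/35)/(1/7) = 1/5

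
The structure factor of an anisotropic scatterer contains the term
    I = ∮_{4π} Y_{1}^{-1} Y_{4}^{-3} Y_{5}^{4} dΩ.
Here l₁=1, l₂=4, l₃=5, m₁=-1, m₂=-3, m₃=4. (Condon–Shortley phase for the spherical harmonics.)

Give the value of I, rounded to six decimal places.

0.294638

Checks pass: Σm=0; 10 even; l₃=5∈[3,5].
(2·1+1)(2·4+1)(2·5+1) = 297
Δ: 0! 2! 8! / 11! → 1/495
sum: t=0:+1/576 = 1/576
3j²(1 4 5; 0 0 0) = Δ·Π!·Σ² = 5/99  (sign -1)
sum: t=0:+1/10080 = 1/10080
3j²(1 4 5; -1 -3 4) = Δ·Π!·Σ² = 4/55  (sign -1)
combine: 4πI² = 297·5/99·4/55 = 12/11
take √, sign +1: I = 0.29463840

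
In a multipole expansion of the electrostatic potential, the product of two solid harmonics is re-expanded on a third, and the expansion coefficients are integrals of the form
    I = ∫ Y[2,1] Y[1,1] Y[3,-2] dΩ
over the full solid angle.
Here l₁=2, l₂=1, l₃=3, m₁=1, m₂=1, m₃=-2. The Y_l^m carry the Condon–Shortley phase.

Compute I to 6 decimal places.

Checks pass: Σm=0; 6 even; l₃=3∈[1,3].
(2·2+1)(2·1+1)(2·3+1) = 105
Δ: 0! 4! 2! / 7! → 1/105
sum: t=0:+1/4 = 1/4
3j²(2 1 3; 0 0 0) = Δ·Π!·Σ² = 3/35  (sign -1)
sum: t=0:+1/12 = 1/12
3j²(2 1 3; 1 1 -2) = Δ·Π!·Σ² = 2/21  (sign -1)
combine: 4πI² = 105·3/35·2/21 = 6/7
take √, sign +1: I = 0.26116903

0.261169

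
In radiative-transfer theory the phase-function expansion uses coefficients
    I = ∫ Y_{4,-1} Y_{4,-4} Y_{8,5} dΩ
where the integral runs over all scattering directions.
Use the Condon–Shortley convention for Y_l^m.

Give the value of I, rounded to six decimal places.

Checks pass: Σm=0; 16 even; l₃=8∈[0,8].
(2·4+1)(2·4+1)(2·8+1) = 1377
Δ: 0! 8! 8! / 17! → 1/218790
sum: t=0:+1/331776 = 1/331776
3j²(4 4 8; 0 0 0) = Δ·Π!·Σ² = 490/21879  (sign +1)
sum: t=0:+1/29030400 = 1/29030400
3j²(4 4 8; -1 -4 5) = Δ·Π!·Σ² = 1/170  (sign -1)
combine: 4πI² = 1377·490/21879·1/170 = 441/2431
take √, sign -1: I = -0.12014948

-0.120149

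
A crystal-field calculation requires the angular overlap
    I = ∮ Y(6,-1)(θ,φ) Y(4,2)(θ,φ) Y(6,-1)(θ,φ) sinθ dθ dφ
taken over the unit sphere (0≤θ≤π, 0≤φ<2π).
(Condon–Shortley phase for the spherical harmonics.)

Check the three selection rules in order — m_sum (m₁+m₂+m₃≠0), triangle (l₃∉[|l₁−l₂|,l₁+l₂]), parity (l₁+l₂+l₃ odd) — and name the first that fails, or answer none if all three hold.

azimuthal sum: -1 + 2 − 1 = 0  ✓
2 ≤ 6 ≤ 10 (triangle on l)  ✓
L = 6 + 4 + 6 = 16 (even)  ✓

none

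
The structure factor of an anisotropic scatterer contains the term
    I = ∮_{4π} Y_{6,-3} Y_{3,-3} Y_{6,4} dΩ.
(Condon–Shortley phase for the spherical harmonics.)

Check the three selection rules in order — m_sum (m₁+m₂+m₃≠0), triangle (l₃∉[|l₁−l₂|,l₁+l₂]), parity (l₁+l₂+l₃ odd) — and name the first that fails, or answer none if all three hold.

m_sum

Σmᵢ = -2  ✗
l₃∈[|l₁−l₂|,l₁+l₂]=[3,9], have l₃=6
Σlᵢ = 15 ⇒ odd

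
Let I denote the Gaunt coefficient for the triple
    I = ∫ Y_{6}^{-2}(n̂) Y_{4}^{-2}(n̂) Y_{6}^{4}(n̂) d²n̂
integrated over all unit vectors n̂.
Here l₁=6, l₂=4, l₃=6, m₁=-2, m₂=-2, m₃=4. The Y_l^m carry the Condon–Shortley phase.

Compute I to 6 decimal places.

Rules hold: Σm=0, L=16 even, 2≤6≤10.
N = 13·9·13 = 1521
Δ = 4!·8!·4!/17! = 1/15315300
Racah Σ t=0..4: t=0:+1/829440 t=1:−1/25920 t=2:+1/9216 t=3:−1/25920 t=4:+1/829440 = 7/207360
⇒ 3j(6 4 6; 0 0 0)² = 28/2431, sgn +1
Racah Σ t=0..2: t=0:+1/3870720 t=1:−1/181440 t=2:+1/138240 = 23/11612160
⇒ 3j(6 4 6; -2 -2 4)² = 529/204204, sgn +1
4πI² = N·(3j₀)²·(3jₘ)² = 1587/34969
I = +1·√(0.0453831/4π) = 0.06009550

0.060095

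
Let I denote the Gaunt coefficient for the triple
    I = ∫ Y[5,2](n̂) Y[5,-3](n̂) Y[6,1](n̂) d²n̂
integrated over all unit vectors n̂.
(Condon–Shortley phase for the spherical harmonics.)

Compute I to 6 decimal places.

Rules hold: Σm=0, L=16 even, 0≤6≤10.
N = 11·11·13 = 1573
Δ = 4!·6!·6!/17! = 1/28588560
Racah Σ t=0..4: t=0:+1/345600 t=1:−1/13824 t=2:+1/5184 t=3:−1/13824 t=4:+1/345600 = 7/129600
⇒ 3j(5 5 6; 0 0 0)² = 80/7293, sgn +1
Racah Σ t=0..2: t=0:+1/41472 t=1:−1/34560 t=2:+1/345600 = -1/518400
⇒ 3j(5 5 6; 2 -3 1)² = 7/36465, sgn +1
4πI² = N·(3j₀)²·(3jₘ)² = 112/33813
I = +1·√(0.00331234/4π) = 0.01623537

0.016235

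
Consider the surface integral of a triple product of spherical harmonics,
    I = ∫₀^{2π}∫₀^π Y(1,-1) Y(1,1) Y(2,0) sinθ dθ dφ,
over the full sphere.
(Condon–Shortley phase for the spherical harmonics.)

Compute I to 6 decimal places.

0.126157

Rules hold: Σm=0, L=4 even, 0≤2≤2.
N = 3·3·5 = 45
Δ = 0!·2!·2!/5! = 1/30
Racah Σ t=0..0: t=0:+1/1 = 1/1
⇒ 3j(1 1 2; 0 0 0)² = 2/15, sgn +1
Racah Σ t=0..0: t=0:+1/4 = 1/4
⇒ 3j(1 1 2; -1 1 0)² = 1/30, sgn +1
4πI² = N·(3j₀)²·(3jₘ)² = 1/5
I = +1·√(0.2/4π) = 0.12615663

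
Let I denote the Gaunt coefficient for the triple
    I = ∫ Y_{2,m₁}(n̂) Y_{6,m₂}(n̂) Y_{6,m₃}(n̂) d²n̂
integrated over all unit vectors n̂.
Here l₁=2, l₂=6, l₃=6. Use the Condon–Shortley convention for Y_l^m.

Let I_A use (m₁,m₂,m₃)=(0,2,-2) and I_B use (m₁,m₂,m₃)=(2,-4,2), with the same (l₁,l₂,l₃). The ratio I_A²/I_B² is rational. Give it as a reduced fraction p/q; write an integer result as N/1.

Same 2,6,6: normalisation and zero-m 3j drop out of the ratio.
A: Δ: 2! 2! 10! / 15! → 1/90090; sum: t=0:+1/322560 t=1:−1/30240 t=2:+1/69120 = -1/64512; 3j²(2 6 6; 0 2 -2) = Δ·Π!·Σ² = 10/1001  (sign -1)
B: Δ: 2! 2! 10! / 15! → 1/90090; sum: t=0:+1/322560 = 1/322560; 3j²(2 6 6; 2 -4 2) = Δ·Π!·Σ² = 18/1001  (sign +1)
I_A²/I_B² = (10/1001)/(18/1001) = 5/9

5/9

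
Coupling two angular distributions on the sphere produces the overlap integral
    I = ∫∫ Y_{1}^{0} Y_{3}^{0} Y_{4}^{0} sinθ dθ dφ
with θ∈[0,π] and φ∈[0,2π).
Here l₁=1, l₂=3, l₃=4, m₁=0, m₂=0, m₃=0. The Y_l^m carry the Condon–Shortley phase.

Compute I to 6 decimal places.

Rules hold: Σm=0, L=8 even, 2≤4≤4.
N = 3·7·9 = 189
Δ = 0!·2!·6!/9! = 1/252
Racah Σ t=0..0: t=0:+1/36 = 1/36
⇒ 3j(1 3 4; 0 0 0)² = 4/63, sgn +1
(m-triple is (0,0,0) — same symbol as above.)
4πI² = N·(3j₀)²·(3jₘ)² = 16/21
I = +1·√(0.761905/4π) = 0.24623252

0.246233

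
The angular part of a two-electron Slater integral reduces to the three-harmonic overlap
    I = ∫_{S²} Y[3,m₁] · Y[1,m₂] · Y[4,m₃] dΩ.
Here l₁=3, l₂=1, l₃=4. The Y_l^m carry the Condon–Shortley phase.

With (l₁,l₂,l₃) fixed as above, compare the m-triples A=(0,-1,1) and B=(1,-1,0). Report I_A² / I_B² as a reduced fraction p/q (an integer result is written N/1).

5/3

l's match ⇒ only the (l;m) 3-j factors differ between A and B.
A: triangle coeff Δ(3,1,4) = 1/252; Σ_t [0,0]: t=0:+1/72 = 1/72; (3j)²=5/126 [(3 1 4; 0 -1 1)], sign=-1
B: triangle coeff Δ(3,1,4) = 1/252; Σ_t [0,0]: t=0:+1/96 = 1/96; (3j)²=1/42 [(3 1 4; 1 -1 0)], sign=+1
I_A²/I_B² = (5/126)/(1/42) = 5/3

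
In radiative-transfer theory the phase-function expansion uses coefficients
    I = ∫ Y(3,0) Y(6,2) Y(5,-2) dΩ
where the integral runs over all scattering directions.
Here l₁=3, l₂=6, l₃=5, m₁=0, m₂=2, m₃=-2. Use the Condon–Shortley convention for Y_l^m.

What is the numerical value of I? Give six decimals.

Rules hold: Σm=0, L=14 even, 3≤5≤9.
N = 7·13·11 = 1001
Δ = 4!·2!·8!/15! = 1/675675
Racah Σ t=1..3: t=1:−1/8640 t=2:+1/2304 t=3:−1/8640 = 7/34560
⇒ 3j(3 6 5; 0 0 0)² = 7/429, sgn -1
Racah Σ t=1..3: t=1:−1/60480 t=2:+1/5760 t=3:−1/8640 = 1/24192
⇒ 3j(3 6 5; 0 2 -2)² = 8/3003, sgn -1
4πI² = N·(3j₀)²·(3jₘ)² = 56/1287
I = +1·√(0.043512/4π) = 0.05884368

0.058844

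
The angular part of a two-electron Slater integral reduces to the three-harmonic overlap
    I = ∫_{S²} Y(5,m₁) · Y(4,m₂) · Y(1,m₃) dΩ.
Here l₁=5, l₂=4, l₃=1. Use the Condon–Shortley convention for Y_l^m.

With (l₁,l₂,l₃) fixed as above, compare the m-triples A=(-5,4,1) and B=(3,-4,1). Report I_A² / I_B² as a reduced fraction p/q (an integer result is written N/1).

Shared (l₁,l₂,l₃)=(5,4,1): N and (l;000)² cancel in I_A²/I_B².
A: Δ = 8!·2!·0!/11! = 1/495; Racah Σ t=8..8: t=8:+1/80640 = 1/80640; ⇒ 3j(5 4 1; -5 4 1)² = 1/11, sgn +1
B: Δ = 8!·2!·0!/11! = 1/495; Racah Σ t=0..0: t=0:+1/80640 = 1/80640; ⇒ 3j(5 4 1; 3 -4 1)² = 1/495, sgn +1
I_A²/I_B² = (1/11)/(1/495) = 45/1

45/1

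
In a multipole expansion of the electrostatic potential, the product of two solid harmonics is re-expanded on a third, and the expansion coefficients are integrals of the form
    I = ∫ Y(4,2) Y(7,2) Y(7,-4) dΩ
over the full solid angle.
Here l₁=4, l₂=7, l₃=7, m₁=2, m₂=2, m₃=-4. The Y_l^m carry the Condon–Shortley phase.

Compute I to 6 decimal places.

Checks pass: Σm=0; 18 even; l₃=7∈[3,11].
(2·4+1)(2·7+1)(2·7+1) = 2025
Δ: 4! 4! 10! / 19! → 1/58198140
sum: t=0:+1/17418240 t=1:−1/622080 t=2:+1/230400 t=3:−1/622080 t=4:+1/17418240 = 1/806400
3j²(4 7 7; 0 0 0) = Δ·Π!·Σ² = 2268/230945  (sign -1)
sum: t=0:+1/34836480 t=1:−1/2903040 t=2:+1/2903040 = 1/34836480
3j²(4 7 7; 2 2 -4) = Δ·Π!·Σ² = 25/117572  (sign -1)
combine: 4πI² = 2025·2268/230945·25/117572 = 820125/193947611
take √, sign +1: I = 0.01834395

0.018344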